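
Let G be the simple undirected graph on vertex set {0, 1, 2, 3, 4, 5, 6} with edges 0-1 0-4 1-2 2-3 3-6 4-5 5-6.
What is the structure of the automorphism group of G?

G is 2-regular and connected on 7 vertices, i.e. the cycle C_7. C_7 has 7 rotations and 7 reflections, so Aut(C_7) ≅ D_7 of order 14.

D_7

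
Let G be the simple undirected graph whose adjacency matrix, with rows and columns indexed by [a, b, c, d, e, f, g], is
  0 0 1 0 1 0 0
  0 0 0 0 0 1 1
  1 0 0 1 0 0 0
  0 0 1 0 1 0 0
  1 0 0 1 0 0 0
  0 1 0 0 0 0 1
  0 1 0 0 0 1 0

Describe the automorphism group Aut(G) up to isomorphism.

D_4 × D_3

G has two connected components, {a, c, d, e} and {b, f, g}; each is 2-regular, so G = C_4 ⊔ C_3. The components are non-isomorphic (different sizes), so Aut(G) = Aut(C_4) × Aut(C_3) = D_4 × D_3 of order 8·6 = 48.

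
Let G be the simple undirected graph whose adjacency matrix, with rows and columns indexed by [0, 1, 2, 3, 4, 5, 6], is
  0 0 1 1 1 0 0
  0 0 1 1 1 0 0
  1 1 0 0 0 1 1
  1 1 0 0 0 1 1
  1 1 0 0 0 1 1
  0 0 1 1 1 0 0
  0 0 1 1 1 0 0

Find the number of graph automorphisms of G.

The vertices split by degree into {2, 3, 4} (degree 4) and {0, 1, 5, 6} (degree 3); every edge runs between the two parts, so G is the complete bipartite graph K_{3,4}. Automorphisms preserve the bipartition setwise (since the parts differ in size) and act as S_3 × S_4 within it; |Aut| = 144.

144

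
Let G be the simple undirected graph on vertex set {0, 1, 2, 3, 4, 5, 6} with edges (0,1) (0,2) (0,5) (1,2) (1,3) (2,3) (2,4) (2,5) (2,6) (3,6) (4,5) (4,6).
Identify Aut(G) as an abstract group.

Vertex 2 is the unique vertex of degree 6; the remaining 6 vertices each have degree 3 and induce a cycle, so G is the wheel on 7 vertices with hub 2. With the hub fixed, the remaining symmetry is that of the rim cycle C_6, giving the dihedral group D_6.

D_6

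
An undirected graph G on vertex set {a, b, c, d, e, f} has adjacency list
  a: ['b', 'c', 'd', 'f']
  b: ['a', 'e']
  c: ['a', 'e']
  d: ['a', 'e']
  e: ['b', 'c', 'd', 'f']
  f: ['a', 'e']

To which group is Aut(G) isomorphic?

The vertices split by degree into {a, e} (degree 4) and {b, c, d, f} (degree 2); every edge runs between the two parts, so G is the complete bipartite graph K_{2,4}. The parts have unequal sizes, so no automorphism swaps them; each part is permuted independently, giving S_4 × S_2 of order 4!·2! = 48.

S_4 × S_2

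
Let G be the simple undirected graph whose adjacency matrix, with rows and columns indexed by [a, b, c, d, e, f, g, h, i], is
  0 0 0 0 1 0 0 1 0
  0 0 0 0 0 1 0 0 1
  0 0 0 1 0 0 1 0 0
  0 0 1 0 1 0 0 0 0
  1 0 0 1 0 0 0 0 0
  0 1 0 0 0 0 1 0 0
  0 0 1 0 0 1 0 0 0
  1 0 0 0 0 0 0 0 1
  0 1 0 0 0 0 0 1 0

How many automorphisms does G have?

18

Every vertex has degree 2 and the graph is connected, so G is the 9-cycle C_9. C_9 has 9 rotations and 9 reflections, so Aut(C_9) ≅ D_9 of order 18.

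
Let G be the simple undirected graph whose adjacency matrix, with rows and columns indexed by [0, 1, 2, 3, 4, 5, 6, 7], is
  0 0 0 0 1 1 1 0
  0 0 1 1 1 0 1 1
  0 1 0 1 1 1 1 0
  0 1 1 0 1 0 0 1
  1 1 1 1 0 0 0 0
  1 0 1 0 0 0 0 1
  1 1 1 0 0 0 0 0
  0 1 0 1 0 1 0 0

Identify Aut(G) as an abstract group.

The degree sequence is [3, 5, 5, 4, 4, 3, 3, 3]. Checking the degree-preserving permutations of the vertex set shows that none except the identity preserves every edge, so Aut(G) is trivial.

{e}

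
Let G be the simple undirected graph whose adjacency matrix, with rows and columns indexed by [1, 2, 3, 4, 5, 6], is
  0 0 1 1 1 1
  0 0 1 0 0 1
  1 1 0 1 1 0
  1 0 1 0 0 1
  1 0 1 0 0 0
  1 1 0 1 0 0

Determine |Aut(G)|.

1

Degrees alone do not determine every vertex (e.g. 1 and 3 both have degree 4), but their neighbour-degree multisets differ: N(1) has degrees [2, 3, 3, 4] while N(3) has degrees [2, 2, 3, 4]. Repeating this refinement separates all vertices, so the only automorphism is the identity.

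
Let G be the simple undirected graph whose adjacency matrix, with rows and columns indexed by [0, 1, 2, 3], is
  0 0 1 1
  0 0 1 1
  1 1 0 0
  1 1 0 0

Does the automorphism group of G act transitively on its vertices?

G is 2-regular and bipartite on 2^2 = 4 vertices with girth 4; it is the hypercube graph Q_2. The symmetry group of the 2-cube is the hyperoctahedral group B_2 = Z_2 ≀ S_2, of order 2^2·2! = 8. Under this action every vertex can be carried to every other, so G is vertex-transitive.

Yes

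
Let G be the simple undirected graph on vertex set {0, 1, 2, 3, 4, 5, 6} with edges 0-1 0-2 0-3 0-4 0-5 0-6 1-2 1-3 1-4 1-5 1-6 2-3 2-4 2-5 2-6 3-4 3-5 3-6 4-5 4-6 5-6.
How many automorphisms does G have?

5040

Every vertex has degree 6, so G is the complete graph K_7. Every bijection on the vertex set is an automorphism of K_7; hence Aut(K_7) ≅ S_7, order 5040.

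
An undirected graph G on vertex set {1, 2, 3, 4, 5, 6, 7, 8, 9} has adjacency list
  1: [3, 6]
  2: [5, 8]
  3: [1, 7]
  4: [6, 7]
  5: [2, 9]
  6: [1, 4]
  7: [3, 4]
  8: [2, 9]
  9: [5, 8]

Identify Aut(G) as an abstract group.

G has two connected components, {1, 3, 4, 6, 7} and {2, 5, 8, 9}; each is 2-regular, so G = C_5 ⊔ C_4. The components are non-isomorphic (different sizes), so Aut(G) = Aut(C_4) × Aut(C_5) = D_4 × D_5 of order 8·10 = 80.

D_4 × D_5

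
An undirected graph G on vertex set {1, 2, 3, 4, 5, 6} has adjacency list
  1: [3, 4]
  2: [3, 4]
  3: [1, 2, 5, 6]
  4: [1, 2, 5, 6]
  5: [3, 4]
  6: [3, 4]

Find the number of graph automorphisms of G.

The vertices split by degree into {3, 4} (degree 4) and {1, 2, 5, 6} (degree 2); every edge runs between the two parts, so G is the complete bipartite graph K_{2,4}. Automorphisms preserve the bipartition setwise (since the parts differ in size) and act as S_4 × S_2 within it; |Aut| = 48.

48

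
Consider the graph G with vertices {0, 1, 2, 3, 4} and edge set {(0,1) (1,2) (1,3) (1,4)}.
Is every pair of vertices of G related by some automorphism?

Vertex 1 is the only vertex of degree 4, so every automorphism fixes it; G is not vertex-transitive.

No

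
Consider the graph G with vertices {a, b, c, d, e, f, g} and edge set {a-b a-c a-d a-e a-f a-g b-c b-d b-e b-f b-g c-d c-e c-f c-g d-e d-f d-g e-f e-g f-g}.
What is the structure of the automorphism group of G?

All 7 vertices are pairwise adjacent: G = K_7. Every bijection on the vertex set is an automorphism of K_7; hence Aut(K_7) ≅ S_7, order 5040.

the symmetric group on 7 letters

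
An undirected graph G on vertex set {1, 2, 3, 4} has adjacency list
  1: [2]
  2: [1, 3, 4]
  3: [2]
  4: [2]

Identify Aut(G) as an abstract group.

S_3

Vertex 2 has degree 3 and every other vertex has degree 1, so G is the star K_{1,3} with centre 2. The 3 leaves are pairwise interchangeable while the centre is fixed, giving Aut(G) = S_3.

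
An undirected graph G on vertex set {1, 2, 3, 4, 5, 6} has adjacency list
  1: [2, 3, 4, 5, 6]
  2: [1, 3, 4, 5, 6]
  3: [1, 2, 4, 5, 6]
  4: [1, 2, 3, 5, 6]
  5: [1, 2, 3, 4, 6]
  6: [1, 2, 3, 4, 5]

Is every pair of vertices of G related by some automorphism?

Every vertex has degree 5, so G is the complete graph K_6. Every bijection on the vertex set is an automorphism of K_6; hence Aut(K_6) ≅ S_6, order 720. Under this action every vertex can be carried to every other, so G is vertex-transitive.

Yes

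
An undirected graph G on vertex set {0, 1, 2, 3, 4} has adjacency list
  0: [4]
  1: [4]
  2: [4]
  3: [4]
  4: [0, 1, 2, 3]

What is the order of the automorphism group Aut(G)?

24

Vertex 4 has degree 4 and every other vertex has degree 1, so G is the star K_{1,4} with centre 4. Any automorphism fixes the centre and permutes the 4 leaves freely, so Aut(G) ≅ S_4 of order 4! = 24.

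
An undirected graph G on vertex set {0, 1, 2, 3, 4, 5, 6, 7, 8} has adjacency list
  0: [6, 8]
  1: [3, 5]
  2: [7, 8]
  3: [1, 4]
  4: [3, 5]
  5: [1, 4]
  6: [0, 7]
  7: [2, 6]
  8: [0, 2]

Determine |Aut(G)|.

G has two connected components, {0, 2, 6, 7, 8} and {1, 3, 4, 5}; each is 2-regular, so G = C_5 ⊔ C_4. No automorphism exchanges components of different sizes, hence Aut(G) is the direct product D_4 × D_5, order 80.

80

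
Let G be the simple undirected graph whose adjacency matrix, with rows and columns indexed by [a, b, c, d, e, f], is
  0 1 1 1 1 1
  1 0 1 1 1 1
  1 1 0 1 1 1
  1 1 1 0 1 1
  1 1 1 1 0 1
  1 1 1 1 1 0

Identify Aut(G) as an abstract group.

All 6 vertices are pairwise adjacent: G = K_6. Every bijection on the vertex set is an automorphism of K_6; hence Aut(K_6) ≅ S_6, order 720.

S_6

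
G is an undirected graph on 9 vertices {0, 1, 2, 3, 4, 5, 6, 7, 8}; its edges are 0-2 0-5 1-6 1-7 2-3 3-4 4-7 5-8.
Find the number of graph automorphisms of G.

2

The degree sequence is [2, 2, 2, 2, 2, 2, 1, 2, 1]; the two degree-1 vertices 6 and 8 are the ends of a path, so G = P_9. A path has exactly one nontrivial symmetry — reversal — giving Aut(G) of order 2.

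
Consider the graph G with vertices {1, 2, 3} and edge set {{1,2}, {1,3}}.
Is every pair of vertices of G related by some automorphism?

Vertex 1 is the only vertex of degree 2, so every automorphism fixes it; G is not vertex-transitive.

No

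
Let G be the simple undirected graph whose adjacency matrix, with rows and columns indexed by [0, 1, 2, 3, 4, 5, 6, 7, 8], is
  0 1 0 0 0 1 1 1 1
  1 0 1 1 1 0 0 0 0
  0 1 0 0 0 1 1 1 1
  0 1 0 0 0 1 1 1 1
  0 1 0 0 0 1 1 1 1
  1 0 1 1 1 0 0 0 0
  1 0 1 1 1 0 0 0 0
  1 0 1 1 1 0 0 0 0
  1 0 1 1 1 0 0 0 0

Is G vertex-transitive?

No

Automorphisms preserve degree, but G has vertices of degree 4 and vertices of degree 5; no automorphism maps one to the other, so G is not vertex-transitive.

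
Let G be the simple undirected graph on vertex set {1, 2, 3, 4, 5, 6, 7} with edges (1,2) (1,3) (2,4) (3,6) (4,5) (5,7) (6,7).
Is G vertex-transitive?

Yes

G is 2-regular and connected on 7 vertices, i.e. the cycle C_7. C_7 has 7 rotations and 7 reflections, so Aut(C_7) ≅ D_7 of order 14. Under this action every vertex can be carried to every other, so G is vertex-transitive.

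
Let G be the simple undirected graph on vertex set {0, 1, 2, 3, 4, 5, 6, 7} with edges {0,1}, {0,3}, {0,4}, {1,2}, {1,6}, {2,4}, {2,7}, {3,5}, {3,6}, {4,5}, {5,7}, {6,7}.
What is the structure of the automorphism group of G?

G is 3-regular and bipartite on 2^3 = 8 vertices with girth 4; it is the hypercube graph Q_3. Aut(Q_3) consists of the signed permutations of the 3 coordinate axes: 3! permutations times 2^3 sign flips, so |Aut| = 2^3·3! = 48.

the hyperoctahedral group B_3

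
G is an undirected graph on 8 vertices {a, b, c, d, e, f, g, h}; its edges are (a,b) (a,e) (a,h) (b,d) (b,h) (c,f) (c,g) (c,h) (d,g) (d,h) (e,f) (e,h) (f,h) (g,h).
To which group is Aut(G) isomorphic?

Vertex h is the unique vertex of degree 7; the remaining 7 vertices each have degree 3 and induce a cycle, so G is the wheel on 8 vertices with hub h. With the hub fixed, the remaining symmetry is that of the rim cycle C_7, giving the dihedral group D_7.

D_7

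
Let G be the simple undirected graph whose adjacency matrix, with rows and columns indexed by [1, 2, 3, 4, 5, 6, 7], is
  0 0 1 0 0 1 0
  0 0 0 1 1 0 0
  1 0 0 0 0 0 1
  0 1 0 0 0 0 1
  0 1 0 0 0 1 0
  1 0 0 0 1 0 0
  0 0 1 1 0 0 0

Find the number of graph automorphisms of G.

14

G is 2-regular and connected on 7 vertices, i.e. the cycle C_7. The automorphisms of the 7-cycle are exactly the symmetries of a regular 7-gon: the dihedral group D_7, |D_7| = 14.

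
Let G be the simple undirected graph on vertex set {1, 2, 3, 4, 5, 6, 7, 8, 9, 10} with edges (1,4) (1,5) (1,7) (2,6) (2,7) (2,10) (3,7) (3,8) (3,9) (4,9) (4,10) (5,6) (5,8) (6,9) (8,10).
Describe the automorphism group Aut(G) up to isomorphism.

the symmetric group S_5

G is 3-regular on 10 vertices with no triangles and no 4-cycles (girth 5): this is the Petersen graph. It is a classical fact that the Petersen graph has automorphism group S_5 (order 120), arising from its description as the Kneser graph K(5,2).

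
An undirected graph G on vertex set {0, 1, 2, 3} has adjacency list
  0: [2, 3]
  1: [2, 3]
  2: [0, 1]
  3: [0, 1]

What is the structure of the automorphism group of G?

S_2 ≀ Z_2

G is 2-regular and bipartite with parts {0, 1} and {2, 3} (each part is independent and every cross-pair is an edge), so G = K_{2,2}. Aut(K_{2,2}) is the wreath product S_2 ≀ Z_2: permute within each part, then optionally swap the parts; |Aut| = 2·(2!)² = 8.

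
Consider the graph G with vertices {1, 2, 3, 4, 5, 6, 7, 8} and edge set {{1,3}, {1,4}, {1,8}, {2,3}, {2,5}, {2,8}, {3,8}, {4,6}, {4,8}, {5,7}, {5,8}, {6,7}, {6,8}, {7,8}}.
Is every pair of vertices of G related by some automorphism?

Vertex 8 is the only vertex of degree 7, so every automorphism fixes it; G is not vertex-transitive.

No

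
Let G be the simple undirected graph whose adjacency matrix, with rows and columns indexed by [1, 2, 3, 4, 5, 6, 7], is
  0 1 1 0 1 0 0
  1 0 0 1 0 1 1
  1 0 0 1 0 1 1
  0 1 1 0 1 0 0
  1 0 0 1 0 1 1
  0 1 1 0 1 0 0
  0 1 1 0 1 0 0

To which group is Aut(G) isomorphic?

S_3 × S_4

The vertices split by degree into {2, 3, 5} (degree 4) and {1, 4, 6, 7} (degree 3); every edge runs between the two parts, so G is the complete bipartite graph K_{3,4}. The parts have unequal sizes, so no automorphism swaps them; each part is permuted independently, giving S_3 × S_4 of order 3!·4! = 144.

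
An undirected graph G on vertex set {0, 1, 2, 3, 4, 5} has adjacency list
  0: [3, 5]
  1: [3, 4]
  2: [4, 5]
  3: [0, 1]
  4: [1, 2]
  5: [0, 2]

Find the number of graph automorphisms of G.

Every vertex has degree 2 and the graph is connected, so G is the 6-cycle C_6. The automorphisms of the 6-cycle are exactly the symmetries of a regular 6-gon: the dihedral group D_6, |D_6| = 12.

12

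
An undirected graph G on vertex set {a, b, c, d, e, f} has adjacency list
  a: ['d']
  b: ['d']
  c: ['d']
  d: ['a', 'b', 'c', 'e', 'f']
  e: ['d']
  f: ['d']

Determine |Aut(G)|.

Vertex d has degree 5 and every other vertex has degree 1, so G is the star K_{1,5} with centre d. Any automorphism fixes the centre and permutes the 5 leaves freely, so Aut(G) ≅ S_5 of order 5! = 120.

120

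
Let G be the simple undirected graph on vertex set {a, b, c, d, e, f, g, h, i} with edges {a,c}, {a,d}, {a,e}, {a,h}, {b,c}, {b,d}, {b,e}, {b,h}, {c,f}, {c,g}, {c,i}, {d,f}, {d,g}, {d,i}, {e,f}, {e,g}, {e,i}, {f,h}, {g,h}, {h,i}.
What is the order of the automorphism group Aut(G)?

2880

The vertices split by degree into {c, d, e, h} (degree 5) and {a, b, f, g, i} (degree 4); every edge runs between the two parts, so G is the complete bipartite graph K_{4,5}. Automorphisms preserve the bipartition setwise (since the parts differ in size) and act as S_4 × S_5 within it; |Aut| = 2880.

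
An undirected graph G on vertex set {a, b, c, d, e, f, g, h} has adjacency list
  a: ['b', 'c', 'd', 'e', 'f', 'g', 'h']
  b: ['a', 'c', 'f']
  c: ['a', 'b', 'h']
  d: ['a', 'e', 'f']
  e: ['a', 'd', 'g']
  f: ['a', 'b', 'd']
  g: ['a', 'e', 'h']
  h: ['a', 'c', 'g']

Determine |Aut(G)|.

14

Vertex a is the unique vertex of degree 7; the remaining 7 vertices each have degree 3 and induce a cycle, so G is the wheel on 8 vertices with hub a. Every automorphism fixes the hub and acts on the rim 7-cycle, so Aut(G) ≅ Aut(C_7) = D_7 of order 14.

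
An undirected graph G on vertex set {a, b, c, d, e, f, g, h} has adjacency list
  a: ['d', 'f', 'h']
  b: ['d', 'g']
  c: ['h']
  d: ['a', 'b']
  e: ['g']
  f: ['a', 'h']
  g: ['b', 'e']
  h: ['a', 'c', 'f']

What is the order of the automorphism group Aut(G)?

Degrees alone do not determine every vertex (e.g. a and h both have degree 3), but their neighbour-degree multisets differ: N(a) has degrees [2, 2, 3] while N(h) has degrees [1, 2, 3]. Repeating this refinement separates all vertices, so the only automorphism is the identity.

1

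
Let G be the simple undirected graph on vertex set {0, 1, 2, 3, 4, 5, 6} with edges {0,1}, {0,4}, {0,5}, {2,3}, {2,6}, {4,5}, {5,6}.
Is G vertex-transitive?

Automorphisms preserve degree, but G has vertices of degree 1 and vertices of degree 3; no automorphism maps one to the other, so G is not vertex-transitive.

No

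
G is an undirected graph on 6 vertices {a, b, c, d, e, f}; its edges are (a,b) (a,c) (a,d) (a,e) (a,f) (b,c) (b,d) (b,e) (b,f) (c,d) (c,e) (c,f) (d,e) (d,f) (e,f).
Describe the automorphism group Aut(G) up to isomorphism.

the symmetric group on 6 letters

Every vertex has degree 5, so G is the complete graph K_6. Any permutation of the 6 vertices preserves K_6, so Aut(K_6) = S_6 of order 6! = 720.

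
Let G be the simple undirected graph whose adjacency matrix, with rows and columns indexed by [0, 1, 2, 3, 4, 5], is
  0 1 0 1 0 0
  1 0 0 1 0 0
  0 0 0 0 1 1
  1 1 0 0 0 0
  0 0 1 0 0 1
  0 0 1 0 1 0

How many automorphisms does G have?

G has two connected components, {0, 1, 3} and {2, 4, 5}; each is 2-regular, so G = C_3 ⊔ C_3. With two isomorphic components, Aut(G) = Aut(C_3) ≀ S_2 = (D_3 × D_3) ⋊ Z_2: permute each cycle by D_3, then optionally swap the two cycles. Order 2·(2·3)² = 72.

72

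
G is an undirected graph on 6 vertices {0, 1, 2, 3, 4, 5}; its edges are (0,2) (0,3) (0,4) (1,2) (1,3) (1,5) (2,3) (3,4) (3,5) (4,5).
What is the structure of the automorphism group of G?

D_5

Vertex 3 is the unique vertex of degree 5; the remaining 5 vertices each have degree 3 and induce a cycle, so G is the wheel on 6 vertices with hub 3. With the hub fixed, the remaining symmetry is that of the rim cycle C_5, giving the dihedral group D_5.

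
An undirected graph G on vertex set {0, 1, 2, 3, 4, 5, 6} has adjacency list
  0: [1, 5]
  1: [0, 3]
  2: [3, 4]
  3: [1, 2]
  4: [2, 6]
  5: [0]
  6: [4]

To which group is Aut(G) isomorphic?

Z_2

The degree sequence is [2, 2, 2, 2, 2, 1, 1]; the two degree-1 vertices 5 and 6 are the ends of a path, so G = P_7. The only nontrivial automorphism of a path is the end-to-end reflection, so Aut(G) ≅ Z_2.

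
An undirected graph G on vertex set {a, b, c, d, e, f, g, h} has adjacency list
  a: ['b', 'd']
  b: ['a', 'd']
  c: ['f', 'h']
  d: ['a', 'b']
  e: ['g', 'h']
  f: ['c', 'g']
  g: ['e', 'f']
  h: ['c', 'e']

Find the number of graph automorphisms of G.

G has two connected components, {c, e, f, g, h} and {a, b, d}; each is 2-regular, so G = C_5 ⊔ C_3. The components are non-isomorphic (different sizes), so Aut(G) = Aut(C_5) × Aut(C_3) = D_5 × D_3 of order 10·6 = 60.

60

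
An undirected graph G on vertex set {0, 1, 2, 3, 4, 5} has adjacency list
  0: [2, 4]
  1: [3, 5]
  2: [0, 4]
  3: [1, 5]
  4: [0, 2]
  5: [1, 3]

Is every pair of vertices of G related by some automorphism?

Yes

G has two connected components, {0, 2, 4} and {1, 3, 5}; each is 2-regular, so G = C_3 ⊔ C_3. With two isomorphic components, Aut(G) = Aut(C_3) ≀ S_2 = (D_3 × D_3) ⋊ Z_2: permute each cycle by D_3, then optionally swap the two cycles. Order 2·(2·3)² = 72. This group acts transitively on the 6 vertices.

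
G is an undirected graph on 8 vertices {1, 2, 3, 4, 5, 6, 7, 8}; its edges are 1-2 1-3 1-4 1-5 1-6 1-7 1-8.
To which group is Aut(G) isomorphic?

Vertex 1 has degree 7 and every other vertex has degree 1, so G is the star K_{1,7} with centre 1. The 7 leaves are pairwise interchangeable while the centre is fixed, giving Aut(G) = S_7.

the symmetric group on 7 letters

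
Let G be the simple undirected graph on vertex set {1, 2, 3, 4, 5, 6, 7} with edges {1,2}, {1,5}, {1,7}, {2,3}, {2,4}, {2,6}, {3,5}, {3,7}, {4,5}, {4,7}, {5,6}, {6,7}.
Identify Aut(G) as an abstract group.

The vertices split by degree into {2, 5, 7} (degree 4) and {1, 3, 4, 6} (degree 3); every edge runs between the two parts, so G is the complete bipartite graph K_{3,4}. The parts have unequal sizes, so no automorphism swaps them; each part is permuted independently, giving S_4 × S_3 of order 4!·3! = 144.

S_4 × S_3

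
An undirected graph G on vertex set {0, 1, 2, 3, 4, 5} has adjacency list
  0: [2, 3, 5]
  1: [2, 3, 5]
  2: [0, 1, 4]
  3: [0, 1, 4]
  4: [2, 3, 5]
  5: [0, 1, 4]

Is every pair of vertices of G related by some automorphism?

Yes

G is 3-regular and bipartite with parts {0, 1, 4} and {2, 3, 5} (each part is independent and every cross-pair is an edge), so G = K_{3,3}. Aut(K_{3,3}) is the wreath product S_3 ≀ Z_2: permute within each part, then optionally swap the parts; |Aut| = 2·(3!)² = 72. Under this action every vertex can be carried to every other, so G is vertex-transitive.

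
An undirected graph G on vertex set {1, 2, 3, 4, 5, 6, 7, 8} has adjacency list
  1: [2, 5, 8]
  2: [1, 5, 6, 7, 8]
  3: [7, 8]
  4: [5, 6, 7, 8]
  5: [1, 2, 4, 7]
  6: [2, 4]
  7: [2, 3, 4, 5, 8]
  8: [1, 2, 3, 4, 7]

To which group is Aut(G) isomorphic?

1

The degree sequence is [3, 5, 2, 4, 4, 2, 5, 5]. Checking the degree-preserving permutations of the vertex set shows that none except the identity preserves every edge, so Aut(G) is trivial.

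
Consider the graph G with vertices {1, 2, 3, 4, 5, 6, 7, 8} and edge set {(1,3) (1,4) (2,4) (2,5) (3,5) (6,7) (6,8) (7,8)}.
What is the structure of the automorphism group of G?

D_5 × D_3

G has two connected components, {1, 2, 3, 4, 5} and {6, 7, 8}; each is 2-regular, so G = C_5 ⊔ C_3. No automorphism exchanges components of different sizes, hence Aut(G) is the direct product D_5 × D_3, order 60.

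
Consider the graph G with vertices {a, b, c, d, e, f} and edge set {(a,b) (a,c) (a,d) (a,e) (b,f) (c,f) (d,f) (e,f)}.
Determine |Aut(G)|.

The vertices split by degree into {a, f} (degree 4) and {b, c, d, e} (degree 2); every edge runs between the two parts, so G is the complete bipartite graph K_{2,4}. The parts have unequal sizes, so no automorphism swaps them; each part is permuted independently, giving S_4 × S_2 of order 4!·2! = 48.

48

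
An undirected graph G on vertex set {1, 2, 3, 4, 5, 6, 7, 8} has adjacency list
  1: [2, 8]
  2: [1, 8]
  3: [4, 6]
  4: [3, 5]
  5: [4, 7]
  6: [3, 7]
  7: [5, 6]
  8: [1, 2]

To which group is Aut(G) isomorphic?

G has two connected components, {3, 4, 5, 6, 7} and {1, 2, 8}; each is 2-regular, so G = C_5 ⊔ C_3. No automorphism exchanges components of different sizes, hence Aut(G) is the direct product D_5 × D_3, order 60.

D_5 × D_3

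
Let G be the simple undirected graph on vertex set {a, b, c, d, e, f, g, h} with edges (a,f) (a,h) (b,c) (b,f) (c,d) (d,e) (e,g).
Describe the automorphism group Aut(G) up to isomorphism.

The degree sequence is [2, 2, 2, 2, 2, 2, 1, 1]; the two degree-1 vertices g and h are the ends of a path, so G = P_8. A path has exactly one nontrivial symmetry — reversal — giving Aut(G) of order 2.

the cyclic group of order 2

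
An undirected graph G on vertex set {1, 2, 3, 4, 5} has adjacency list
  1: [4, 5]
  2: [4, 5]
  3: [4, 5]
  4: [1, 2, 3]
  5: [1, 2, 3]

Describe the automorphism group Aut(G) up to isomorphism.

The vertices split by degree into {4, 5} (degree 3) and {1, 2, 3} (degree 2); every edge runs between the two parts, so G is the complete bipartite graph K_{2,3}. Automorphisms preserve the bipartition setwise (since the parts differ in size) and act as S_2 × S_3 within it; |Aut| = 12.

S_2 × S_3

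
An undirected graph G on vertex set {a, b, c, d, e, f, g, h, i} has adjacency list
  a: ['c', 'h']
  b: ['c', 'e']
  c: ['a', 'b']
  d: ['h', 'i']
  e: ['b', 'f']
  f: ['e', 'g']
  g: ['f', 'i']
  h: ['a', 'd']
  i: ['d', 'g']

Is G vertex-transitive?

Every vertex has degree 2 and the graph is connected, so G is the 9-cycle C_9. C_9 has 9 rotations and 9 reflections, so Aut(C_9) ≅ D_9 of order 18. This group acts transitively on the 9 vertices.

Yes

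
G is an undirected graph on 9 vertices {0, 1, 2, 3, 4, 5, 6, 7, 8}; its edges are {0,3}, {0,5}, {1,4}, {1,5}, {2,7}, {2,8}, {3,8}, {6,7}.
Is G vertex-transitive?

No

Automorphisms preserve degree, but G has vertices of degree 1 and vertices of degree 2; no automorphism maps one to the other, so G is not vertex-transitive.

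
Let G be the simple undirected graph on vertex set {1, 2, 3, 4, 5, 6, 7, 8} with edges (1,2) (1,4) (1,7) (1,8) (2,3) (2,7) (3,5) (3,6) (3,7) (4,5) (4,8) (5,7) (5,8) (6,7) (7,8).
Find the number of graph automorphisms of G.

The degree sequence is [4, 3, 4, 3, 4, 2, 6, 4]. Checking the degree-preserving permutations of the vertex set shows that none except the identity preserves every edge, so Aut(G) is trivial.

1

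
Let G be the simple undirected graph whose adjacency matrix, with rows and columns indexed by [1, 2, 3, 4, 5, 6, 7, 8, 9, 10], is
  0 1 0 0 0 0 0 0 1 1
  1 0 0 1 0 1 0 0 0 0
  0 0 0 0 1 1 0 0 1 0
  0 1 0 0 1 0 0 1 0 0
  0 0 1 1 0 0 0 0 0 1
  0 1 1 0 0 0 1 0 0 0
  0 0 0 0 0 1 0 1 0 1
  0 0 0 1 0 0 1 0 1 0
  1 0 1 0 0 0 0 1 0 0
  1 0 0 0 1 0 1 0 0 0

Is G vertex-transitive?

G is 3-regular on 10 vertices with no triangles and no 4-cycles (girth 5): this is the Petersen graph. It is a classical fact that the Petersen graph has automorphism group S_5 (order 120), arising from its description as the Kneser graph K(5,2). This group acts transitively on the 10 vertices.

Yes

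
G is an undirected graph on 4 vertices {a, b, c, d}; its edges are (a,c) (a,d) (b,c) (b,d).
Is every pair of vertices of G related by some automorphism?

G is 2-regular and bipartite with parts {c, d} and {a, b} (each part is independent and every cross-pair is an edge), so G = K_{2,2}. Aut(K_{2,2}) is the wreath product S_2 ≀ Z_2: permute within each part, then optionally swap the parts; |Aut| = 2·(2!)² = 8. This group acts transitively on the 4 vertices.

Yes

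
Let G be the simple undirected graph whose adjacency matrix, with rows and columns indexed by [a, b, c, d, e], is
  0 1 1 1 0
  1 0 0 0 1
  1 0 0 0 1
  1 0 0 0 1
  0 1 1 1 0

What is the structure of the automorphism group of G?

The vertices split by degree into {a, e} (degree 3) and {b, c, d} (degree 2); every edge runs between the two parts, so G is the complete bipartite graph K_{2,3}. The parts have unequal sizes, so no automorphism swaps them; each part is permuted independently, giving S_3 × S_2 of order 3!·2! = 12.

S_3 × S_2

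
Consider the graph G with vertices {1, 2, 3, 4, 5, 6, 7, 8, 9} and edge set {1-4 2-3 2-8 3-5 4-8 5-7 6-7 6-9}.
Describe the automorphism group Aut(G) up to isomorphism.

The degree sequence is [1, 2, 2, 2, 2, 2, 2, 2, 1]; the two degree-1 vertices 1 and 9 are the ends of a path, so G = P_9. A path has exactly one nontrivial symmetry — reversal — giving Aut(G) of order 2.

the cyclic group of order 2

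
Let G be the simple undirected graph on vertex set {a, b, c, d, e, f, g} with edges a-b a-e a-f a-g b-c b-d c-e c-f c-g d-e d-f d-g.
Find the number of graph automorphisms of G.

144

The vertices split by degree into {a, c, d} (degree 4) and {b, e, f, g} (degree 3); every edge runs between the two parts, so G is the complete bipartite graph K_{3,4}. Automorphisms preserve the bipartition setwise (since the parts differ in size) and act as S_4 × S_3 within it; |Aut| = 144.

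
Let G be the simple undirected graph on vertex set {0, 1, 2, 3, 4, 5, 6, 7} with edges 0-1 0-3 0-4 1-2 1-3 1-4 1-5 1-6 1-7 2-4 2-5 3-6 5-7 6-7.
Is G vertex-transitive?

Vertex 1 is the only vertex of degree 7, so every automorphism fixes it; G is not vertex-transitive.

No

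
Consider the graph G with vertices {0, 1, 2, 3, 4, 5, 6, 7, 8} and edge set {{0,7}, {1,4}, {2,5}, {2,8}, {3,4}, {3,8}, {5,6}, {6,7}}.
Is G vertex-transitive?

No

Automorphisms preserve degree, but G has vertices of degree 1 and vertices of degree 2; no automorphism maps one to the other, so G is not vertex-transitive.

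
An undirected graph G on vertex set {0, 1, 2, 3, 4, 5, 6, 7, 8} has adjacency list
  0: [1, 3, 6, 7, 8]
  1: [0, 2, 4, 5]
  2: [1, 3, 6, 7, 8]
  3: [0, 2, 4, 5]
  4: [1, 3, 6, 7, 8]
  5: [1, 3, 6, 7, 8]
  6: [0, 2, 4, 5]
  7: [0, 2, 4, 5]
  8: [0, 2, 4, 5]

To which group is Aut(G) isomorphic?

S_5 × S_4

The vertices split by degree into {0, 2, 4, 5} (degree 5) and {1, 3, 6, 7, 8} (degree 4); every edge runs between the two parts, so G is the complete bipartite graph K_{4,5}. The parts have unequal sizes, so no automorphism swaps them; each part is permuted independently, giving S_5 × S_4 of order 5!·4! = 2880.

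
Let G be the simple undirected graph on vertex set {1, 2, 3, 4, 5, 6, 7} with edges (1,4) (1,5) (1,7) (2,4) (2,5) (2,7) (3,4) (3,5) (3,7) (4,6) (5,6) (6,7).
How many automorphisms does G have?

The vertices split by degree into {4, 5, 7} (degree 4) and {1, 2, 3, 6} (degree 3); every edge runs between the two parts, so G is the complete bipartite graph K_{3,4}. The parts have unequal sizes, so no automorphism swaps them; each part is permuted independently, giving S_4 × S_3 of order 4!·3! = 144.

144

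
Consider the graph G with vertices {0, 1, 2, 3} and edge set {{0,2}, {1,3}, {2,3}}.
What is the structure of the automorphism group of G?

Z_2

The degree sequence is [1, 1, 2, 2]; the two degree-1 vertices 0 and 1 are the ends of a path, so G = P_4. A path has exactly one nontrivial symmetry — reversal — giving Aut(G) of order 2.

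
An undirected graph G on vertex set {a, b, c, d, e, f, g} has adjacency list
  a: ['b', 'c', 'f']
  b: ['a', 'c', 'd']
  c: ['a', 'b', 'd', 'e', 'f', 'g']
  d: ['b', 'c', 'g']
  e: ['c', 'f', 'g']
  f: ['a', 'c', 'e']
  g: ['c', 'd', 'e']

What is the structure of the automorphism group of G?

Vertex c is the unique vertex of degree 6; the remaining 6 vertices each have degree 3 and induce a cycle, so G is the wheel on 7 vertices with hub c. With the hub fixed, the remaining symmetry is that of the rim cycle C_6, giving the dihedral group D_6.

the dihedral group of order 12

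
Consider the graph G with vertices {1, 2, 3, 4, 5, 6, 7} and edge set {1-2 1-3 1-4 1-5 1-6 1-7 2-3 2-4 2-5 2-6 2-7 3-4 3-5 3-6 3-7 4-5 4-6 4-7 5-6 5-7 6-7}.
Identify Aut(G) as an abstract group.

Every vertex has degree 6, so G is the complete graph K_7. Any permutation of the 7 vertices preserves K_7, so Aut(K_7) = S_7 of order 7! = 5040.

S_7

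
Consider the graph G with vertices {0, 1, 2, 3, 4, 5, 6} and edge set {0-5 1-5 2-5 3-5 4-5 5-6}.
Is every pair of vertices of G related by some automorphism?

Vertex 5 is the only vertex of degree 6, so every automorphism fixes it; G is not vertex-transitive.

No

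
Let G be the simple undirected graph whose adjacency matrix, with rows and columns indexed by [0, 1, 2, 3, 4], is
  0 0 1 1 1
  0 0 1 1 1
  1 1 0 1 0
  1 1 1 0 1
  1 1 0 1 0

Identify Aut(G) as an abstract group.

Vertex 3 is the unique vertex of degree 4; the remaining 4 vertices each have degree 3 and induce a cycle, so G is the wheel on 5 vertices with hub 3. With the hub fixed, the remaining symmetry is that of the rim cycle C_4, giving the dihedral group D_4.

D_4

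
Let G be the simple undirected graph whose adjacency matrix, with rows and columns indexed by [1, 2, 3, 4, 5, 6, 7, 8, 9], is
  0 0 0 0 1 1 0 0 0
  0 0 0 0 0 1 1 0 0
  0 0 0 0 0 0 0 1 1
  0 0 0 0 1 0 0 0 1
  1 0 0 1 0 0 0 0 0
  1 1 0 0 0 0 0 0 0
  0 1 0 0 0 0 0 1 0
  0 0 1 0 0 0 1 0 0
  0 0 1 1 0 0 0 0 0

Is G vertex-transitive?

Yes

Every vertex has degree 2 and the graph is connected, so G is the 9-cycle C_9. The automorphisms of the 9-cycle are exactly the symmetries of a regular 9-gon: the dihedral group D_9, |D_9| = 18. This group acts transitively on the 9 vertices.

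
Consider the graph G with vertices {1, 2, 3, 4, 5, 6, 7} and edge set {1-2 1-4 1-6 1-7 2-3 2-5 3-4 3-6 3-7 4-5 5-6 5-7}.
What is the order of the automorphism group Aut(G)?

144

The vertices split by degree into {1, 3, 5} (degree 4) and {2, 4, 6, 7} (degree 3); every edge runs between the two parts, so G is the complete bipartite graph K_{3,4}. The parts have unequal sizes, so no automorphism swaps them; each part is permuted independently, giving S_4 × S_3 of order 4!·3! = 144.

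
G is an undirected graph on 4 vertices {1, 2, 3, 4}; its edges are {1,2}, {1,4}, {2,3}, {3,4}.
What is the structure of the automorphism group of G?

the hyperoctahedral group B_2

G is 2-regular and bipartite on 2^2 = 4 vertices with girth 4; it is the hypercube graph Q_2. Aut(Q_2) consists of the signed permutations of the 2 coordinate axes: 2! permutations times 2^2 sign flips, so |Aut| = 2^2·2! = 8.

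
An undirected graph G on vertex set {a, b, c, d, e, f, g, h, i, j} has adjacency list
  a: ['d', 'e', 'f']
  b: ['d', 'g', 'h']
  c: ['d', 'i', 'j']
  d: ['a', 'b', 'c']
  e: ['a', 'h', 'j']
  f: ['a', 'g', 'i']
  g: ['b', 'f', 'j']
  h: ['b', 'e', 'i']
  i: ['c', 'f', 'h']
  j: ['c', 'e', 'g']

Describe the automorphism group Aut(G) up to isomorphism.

the symmetric group S_5

G is 3-regular on 10 vertices with no triangles and no 4-cycles (girth 5): this is the Petersen graph. Viewing the Petersen graph as the Kneser graph K(5,2) — vertices are 2-subsets of {1,…,5}, edges join disjoint pairs — its automorphisms are exactly the permutations of the 5-element set, so Aut ≅ S_5 of order 120.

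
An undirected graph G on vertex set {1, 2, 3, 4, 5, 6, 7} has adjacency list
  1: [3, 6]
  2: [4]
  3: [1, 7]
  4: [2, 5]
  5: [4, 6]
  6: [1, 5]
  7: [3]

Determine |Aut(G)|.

The degree sequence is [2, 1, 2, 2, 2, 2, 1]; the two degree-1 vertices 2 and 7 are the ends of a path, so G = P_7. A path has exactly one nontrivial symmetry — reversal — giving Aut(G) of order 2.

2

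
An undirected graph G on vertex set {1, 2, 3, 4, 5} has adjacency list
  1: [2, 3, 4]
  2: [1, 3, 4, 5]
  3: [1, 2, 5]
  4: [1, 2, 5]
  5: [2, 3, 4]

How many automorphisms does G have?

8

Vertex 2 is the unique vertex of degree 4; the remaining 4 vertices each have degree 3 and induce a cycle, so G is the wheel on 5 vertices with hub 2. With the hub fixed, the remaining symmetry is that of the rim cycle C_4, giving the dihedral group D_4.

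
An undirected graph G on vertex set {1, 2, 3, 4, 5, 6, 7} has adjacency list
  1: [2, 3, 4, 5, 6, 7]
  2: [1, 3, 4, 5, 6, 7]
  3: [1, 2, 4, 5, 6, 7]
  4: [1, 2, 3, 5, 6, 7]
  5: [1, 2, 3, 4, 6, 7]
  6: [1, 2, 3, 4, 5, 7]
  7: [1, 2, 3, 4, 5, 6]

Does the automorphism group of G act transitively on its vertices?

Yes

All 7 vertices are pairwise adjacent: G = K_7. Every bijection on the vertex set is an automorphism of K_7; hence Aut(K_7) ≅ S_7, order 5040. Under this action every vertex can be carried to every other, so G is vertex-transitive.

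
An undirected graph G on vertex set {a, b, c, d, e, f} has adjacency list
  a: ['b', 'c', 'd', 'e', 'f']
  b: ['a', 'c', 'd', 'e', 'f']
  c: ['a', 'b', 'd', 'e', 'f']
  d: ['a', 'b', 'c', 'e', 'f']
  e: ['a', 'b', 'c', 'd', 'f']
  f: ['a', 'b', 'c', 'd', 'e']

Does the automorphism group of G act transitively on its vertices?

Yes

Every vertex has degree 5, so G is the complete graph K_6. Any permutation of the 6 vertices preserves K_6, so Aut(K_6) = S_6 of order 6! = 720. This group acts transitively on the 6 vertices.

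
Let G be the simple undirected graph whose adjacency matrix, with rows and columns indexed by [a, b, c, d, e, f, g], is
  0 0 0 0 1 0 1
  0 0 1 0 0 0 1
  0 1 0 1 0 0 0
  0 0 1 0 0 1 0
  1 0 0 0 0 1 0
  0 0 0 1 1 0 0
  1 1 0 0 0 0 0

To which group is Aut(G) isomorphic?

Every vertex has degree 2 and the graph is connected, so G is the 7-cycle C_7. C_7 has 7 rotations and 7 reflections, so Aut(C_7) ≅ D_7 of order 14.

the dihedral group of order 14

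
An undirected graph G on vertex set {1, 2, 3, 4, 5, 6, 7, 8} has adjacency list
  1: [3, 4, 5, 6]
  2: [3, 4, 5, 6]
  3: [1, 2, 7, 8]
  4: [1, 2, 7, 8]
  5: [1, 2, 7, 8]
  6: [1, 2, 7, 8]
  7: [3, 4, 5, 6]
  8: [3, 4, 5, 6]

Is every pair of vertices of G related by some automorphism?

G is 4-regular and bipartite with parts {3, 4, 5, 6} and {1, 2, 7, 8} (each part is independent and every cross-pair is an edge), so G = K_{4,4}. Aut(K_{4,4}) is the wreath product S_4 ≀ Z_2: permute within each part, then optionally swap the parts; |Aut| = 2·(4!)² = 1152. Under this action every vertex can be carried to every other, so G is vertex-transitive.

Yes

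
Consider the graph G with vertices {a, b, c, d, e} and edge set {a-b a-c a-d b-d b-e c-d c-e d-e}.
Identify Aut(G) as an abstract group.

the dihedral group of order 8

Vertex d is the unique vertex of degree 4; the remaining 4 vertices each have degree 3 and induce a cycle, so G is the wheel on 5 vertices with hub d. Every automorphism fixes the hub and acts on the rim 4-cycle, so Aut(G) ≅ Aut(C_4) = D_4 of order 8.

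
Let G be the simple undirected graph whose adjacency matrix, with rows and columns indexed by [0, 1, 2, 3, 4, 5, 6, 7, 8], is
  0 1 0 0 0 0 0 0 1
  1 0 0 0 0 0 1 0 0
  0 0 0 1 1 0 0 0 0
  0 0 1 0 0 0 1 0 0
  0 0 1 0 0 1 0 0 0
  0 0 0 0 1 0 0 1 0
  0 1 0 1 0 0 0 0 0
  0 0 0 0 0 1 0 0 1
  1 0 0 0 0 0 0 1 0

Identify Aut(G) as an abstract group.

Every vertex has degree 2 and the graph is connected, so G is the 9-cycle C_9. C_9 has 9 rotations and 9 reflections, so Aut(C_9) ≅ D_9 of order 18.

the dihedral group of order 18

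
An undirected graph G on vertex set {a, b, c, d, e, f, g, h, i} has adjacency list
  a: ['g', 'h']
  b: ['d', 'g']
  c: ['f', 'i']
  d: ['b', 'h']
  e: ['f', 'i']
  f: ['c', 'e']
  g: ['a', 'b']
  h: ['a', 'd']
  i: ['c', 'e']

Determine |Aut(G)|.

80

G has two connected components, {a, b, d, g, h} and {c, e, f, i}; each is 2-regular, so G = C_5 ⊔ C_4. No automorphism exchanges components of different sizes, hence Aut(G) is the direct product D_4 × D_5, order 80.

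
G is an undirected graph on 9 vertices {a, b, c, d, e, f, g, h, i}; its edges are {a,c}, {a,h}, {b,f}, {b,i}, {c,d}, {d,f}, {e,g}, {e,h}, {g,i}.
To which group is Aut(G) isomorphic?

the dihedral group of order 18

Every vertex has degree 2 and the graph is connected, so G is the 9-cycle C_9. C_9 has 9 rotations and 9 reflections, so Aut(C_9) ≅ D_9 of order 18.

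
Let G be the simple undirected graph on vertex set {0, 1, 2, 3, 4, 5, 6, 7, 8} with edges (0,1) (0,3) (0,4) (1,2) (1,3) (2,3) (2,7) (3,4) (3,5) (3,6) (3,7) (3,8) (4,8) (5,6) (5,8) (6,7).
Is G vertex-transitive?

Vertex 3 is the only vertex of degree 8, so every automorphism fixes it; G is not vertex-transitive.

No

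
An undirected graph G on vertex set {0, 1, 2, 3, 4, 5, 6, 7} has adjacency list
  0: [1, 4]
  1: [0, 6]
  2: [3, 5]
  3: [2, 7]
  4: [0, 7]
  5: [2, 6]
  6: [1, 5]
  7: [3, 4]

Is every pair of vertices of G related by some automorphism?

Every vertex has degree 2 and the graph is connected, so G is the 8-cycle C_8. C_8 has 8 rotations and 8 reflections, so Aut(C_8) ≅ D_8 of order 16. This group acts transitively on the 8 vertices.

Yes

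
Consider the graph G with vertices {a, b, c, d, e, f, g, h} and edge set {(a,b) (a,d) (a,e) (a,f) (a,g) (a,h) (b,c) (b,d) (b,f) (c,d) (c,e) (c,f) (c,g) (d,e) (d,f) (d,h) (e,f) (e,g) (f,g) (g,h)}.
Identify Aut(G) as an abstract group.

the trivial group

The degree sequence is [6, 4, 5, 6, 5, 6, 5, 3]. Checking the degree-preserving permutations of the vertex set shows that none except the identity preserves every edge, so Aut(G) is trivial.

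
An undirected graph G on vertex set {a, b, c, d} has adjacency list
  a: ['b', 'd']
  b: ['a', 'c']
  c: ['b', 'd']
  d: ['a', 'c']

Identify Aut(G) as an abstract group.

the dihedral group of order 8

G is 2-regular and connected on 4 vertices, i.e. the cycle C_4. The automorphisms of the 4-cycle are exactly the symmetries of a regular 4-gon: the dihedral group D_4, |D_4| = 8.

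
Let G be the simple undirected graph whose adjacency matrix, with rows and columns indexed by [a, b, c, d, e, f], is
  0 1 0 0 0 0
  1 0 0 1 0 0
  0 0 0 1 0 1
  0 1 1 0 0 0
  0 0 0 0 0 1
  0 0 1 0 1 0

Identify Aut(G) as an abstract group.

the cyclic group of order 2

The degree sequence is [1, 2, 2, 2, 1, 2]; the two degree-1 vertices a and e are the ends of a path, so G = P_6. A path has exactly one nontrivial symmetry — reversal — giving Aut(G) of order 2.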